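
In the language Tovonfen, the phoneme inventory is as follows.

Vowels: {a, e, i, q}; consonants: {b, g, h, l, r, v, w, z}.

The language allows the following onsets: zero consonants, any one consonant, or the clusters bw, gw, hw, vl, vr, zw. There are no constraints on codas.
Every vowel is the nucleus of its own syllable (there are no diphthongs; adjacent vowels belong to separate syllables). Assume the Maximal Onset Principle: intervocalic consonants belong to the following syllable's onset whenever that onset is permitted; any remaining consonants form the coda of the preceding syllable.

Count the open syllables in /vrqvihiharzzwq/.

4

Vowels present: q, i, i, a, q; each is a nucleus, giving 5 syllables.
V1 /q/ – V2 /i/: just /v/ — single C goes to the following onset.
V2 /i/ – V3 /i/: /h/ → onset of the next syllable (single consonants are always licit onsets).
V3 /i/ – V4 /a/: /h/ → onset of the next syllable (single consonants are always licit onsets).
V4 /a/ – V5 /q/: /rzzw/ — longest licit onset from the right is /zw/, leaving /rz/ as coda.
So the parse is vrq.vi.hi.harz.zwq.
Classifying each syllable: /vrq/ (open), /vi/ (open), /hi/ (open), /harz/ (closed), /zwq/ (open).
Open syllables: 4.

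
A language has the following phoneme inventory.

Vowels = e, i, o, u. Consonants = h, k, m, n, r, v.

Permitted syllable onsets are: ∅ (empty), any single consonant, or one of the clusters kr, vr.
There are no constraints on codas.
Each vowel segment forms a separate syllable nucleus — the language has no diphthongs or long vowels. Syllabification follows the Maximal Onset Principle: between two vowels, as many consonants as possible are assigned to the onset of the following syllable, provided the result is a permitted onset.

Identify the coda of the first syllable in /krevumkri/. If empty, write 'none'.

Vowels present: e, u, i; each is a nucleus, giving 3 syllables.
σ1/σ2 boundary: /v/ is a single consonant, so it becomes the next onset.
σ2/σ3 boundary: cluster /mkr/ — the longest permitted-onset suffix is /kr/; onset = /kr/, preceding coda = /m/.
So the parse is kre.vum.kri.
Syllable 1 is /kre/: onset /kr/, nucleus /e/, coda ∅.

none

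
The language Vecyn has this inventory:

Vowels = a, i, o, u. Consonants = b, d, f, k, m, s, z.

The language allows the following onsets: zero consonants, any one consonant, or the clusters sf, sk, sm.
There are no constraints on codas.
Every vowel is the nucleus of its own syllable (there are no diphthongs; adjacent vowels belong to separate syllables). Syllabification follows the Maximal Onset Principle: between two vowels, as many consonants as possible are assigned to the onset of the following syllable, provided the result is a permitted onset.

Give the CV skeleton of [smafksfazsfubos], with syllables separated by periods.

Nuclei (vowels): a, a, u, o → 4 syllables.
σ1/σ2 boundary: /fksf/ splits as /fk/ + /sf/ (/sf/ is the longest suffix that is a licit onset).
σ2/σ3 boundary: /zsf/ — longest licit onset from the right is /sf/, leaving /z/ as coda.
σ3/σ4 boundary: /b/ → onset of the next syllable (single consonants are always licit onsets).
So the parse is smafk.sfaz.sfu.bos.
Mapping each syllable to C/V: /smafk/ → CCVCC, /sfaz/ → CCVC, /sfu/ → CCV, /bos/ → CVC.

CCVCC.CCVC.CCV.CVC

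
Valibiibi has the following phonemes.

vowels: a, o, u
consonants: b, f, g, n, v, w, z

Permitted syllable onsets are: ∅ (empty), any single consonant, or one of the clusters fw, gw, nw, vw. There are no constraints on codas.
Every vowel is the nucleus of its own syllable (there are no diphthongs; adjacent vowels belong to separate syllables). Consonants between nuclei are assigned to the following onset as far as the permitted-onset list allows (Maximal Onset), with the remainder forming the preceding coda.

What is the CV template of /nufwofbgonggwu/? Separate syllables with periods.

Nuclei (vowels): u, o, o, u → 4 syllables.
σ1/σ2 boundary: cluster /fw/ — /fw/ is itself a permitted onset, so the whole cluster goes right; preceding coda = ∅.
σ2/σ3 boundary: /fbg/; trying suffixes from longest down, /g/ is the first permitted one, so coda /fb/ | onset /g/.
σ3/σ4 boundary: cluster /nggw/ — the longest permitted-onset suffix is /gw/; onset = /gw/, preceding coda = /ng/.
Result: nu.fwofb.gong.gwu.
Mapping each syllable to C/V: /nu/ → CV, /fwofb/ → CCVCC, /gong/ → CVCC, /gwu/ → CCV.

CV.CCVCC.CVCC.CCV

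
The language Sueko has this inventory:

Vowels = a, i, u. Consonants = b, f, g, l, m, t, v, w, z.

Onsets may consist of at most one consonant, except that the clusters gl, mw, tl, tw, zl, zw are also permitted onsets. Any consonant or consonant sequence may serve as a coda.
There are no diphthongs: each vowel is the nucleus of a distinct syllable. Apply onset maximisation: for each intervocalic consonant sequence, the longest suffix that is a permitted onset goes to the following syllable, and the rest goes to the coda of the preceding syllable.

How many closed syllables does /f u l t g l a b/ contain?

2

The vowels are u, a — 2 nuclei, so 2 syllables.
/u…a/ gap (V1→V2): /ltgl/ splits as /lt/ + /gl/ (/gl/ is the longest suffix that is a licit onset).
Syllabification: fult.glab.
Classifying each syllable: /fult/ (closed), /glab/ (closed).
Closed syllables: 2.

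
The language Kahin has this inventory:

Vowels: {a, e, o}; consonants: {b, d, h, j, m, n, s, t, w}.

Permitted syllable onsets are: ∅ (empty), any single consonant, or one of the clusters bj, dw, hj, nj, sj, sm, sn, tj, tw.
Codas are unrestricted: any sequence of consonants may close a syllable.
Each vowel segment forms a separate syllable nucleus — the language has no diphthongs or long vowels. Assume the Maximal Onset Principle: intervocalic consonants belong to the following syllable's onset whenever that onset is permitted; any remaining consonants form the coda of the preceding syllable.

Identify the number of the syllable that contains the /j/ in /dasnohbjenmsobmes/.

3

The vowels are a, o, e, o, e — 5 nuclei, so 5 syllables.
V1 /a/ – V2 /o/: /sn/ is a licit onset in full, so it all attaches to the next syllable.
V2 /o/ – V3 /e/: cluster /hbj/ — the longest permitted-onset suffix is /bj/; onset = /bj/, preceding coda = /h/.
V3 /e/ – V4 /o/: /nms/ splits as /nm/ + /s/ (/s/ is the longest suffix that is a licit onset).
V4 /o/ – V5 /e/: /bm/; trying suffixes from longest down, /m/ is the first permitted one, so coda /b/ | onset /m/.
Result: da.snoh.bjenm.sob.mes.
The /j/ is in the onset of syllable 3 (/bjenm/).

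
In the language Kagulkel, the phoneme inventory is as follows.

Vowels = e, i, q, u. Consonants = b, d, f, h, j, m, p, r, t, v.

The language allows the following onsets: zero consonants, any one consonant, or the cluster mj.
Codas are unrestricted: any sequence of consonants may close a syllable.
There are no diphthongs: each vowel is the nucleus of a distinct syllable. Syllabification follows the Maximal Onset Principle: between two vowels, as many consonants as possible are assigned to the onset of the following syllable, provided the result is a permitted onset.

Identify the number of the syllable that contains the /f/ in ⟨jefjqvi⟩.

1

Nuclei (vowels): e, q, i → 3 syllables.
σ1/σ2 boundary: cluster /fj/ — the longest permitted-onset suffix is /j/; onset = /j/, preceding coda = /f/.
σ2/σ3 boundary: just /v/ — single C goes to the following onset.
Syllabification: jef.jq.vi.
The /f/ is in the coda of syllable 1 (/jef/).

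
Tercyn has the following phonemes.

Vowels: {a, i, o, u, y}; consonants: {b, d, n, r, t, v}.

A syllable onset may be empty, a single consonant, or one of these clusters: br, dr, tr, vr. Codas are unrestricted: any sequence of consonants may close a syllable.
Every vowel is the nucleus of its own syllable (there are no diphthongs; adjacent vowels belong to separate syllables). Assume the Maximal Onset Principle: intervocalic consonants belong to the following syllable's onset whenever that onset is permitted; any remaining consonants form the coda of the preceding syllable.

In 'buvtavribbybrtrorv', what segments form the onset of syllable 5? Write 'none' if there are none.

The vowels are u, a, i, y, o — 5 nuclei, so 5 syllables.
/u…a/ gap (V1→V2): cluster /vt/ — the longest permitted-onset suffix is /t/; onset = /t/, preceding coda = /v/.
/a…i/ gap (V2→V3): /vr/ is a licit onset in full, so it all attaches to the next syllable.
/i…y/ gap (V3→V4): /bb/ — longest licit onset from the right is /b/, leaving /b/ as coda.
/y…o/ gap (V4→V5): /brtr/; trying suffixes from longest down, /tr/ is the first permitted one, so coda /br/ | onset /tr/.
Result: buv.ta.vrib.bybr.trorv.
Syllable 5 is /trorv/: onset /tr/, nucleus /o/, coda /rv/.

tr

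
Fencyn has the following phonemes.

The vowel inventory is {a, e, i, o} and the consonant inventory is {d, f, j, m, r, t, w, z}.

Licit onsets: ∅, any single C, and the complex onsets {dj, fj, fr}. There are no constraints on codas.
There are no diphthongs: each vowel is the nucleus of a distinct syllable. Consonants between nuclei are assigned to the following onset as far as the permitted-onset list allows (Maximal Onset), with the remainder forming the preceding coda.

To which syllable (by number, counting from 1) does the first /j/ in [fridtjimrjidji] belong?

2

Nuclei (vowels): i, i, i, i → 4 syllables.
Between /i/ (V1) and /i/ (V2): /dtj/ splits as /dt/ + /j/ (/j/ is the longest suffix that is a licit onset).
Between /i/ (V2) and /i/ (V3): /mrj/; trying suffixes from longest down, /j/ is the first permitted one, so coda /mr/ | onset /j/.
Between /i/ (V3) and /i/ (V4): cluster /dj/ — /dj/ is itself a permitted onset, so the whole cluster goes right; preceding coda = ∅.
Result: fridt.jimr.ji.dji.
The first /j/ is in the onset of syllable 2 (/jimr/).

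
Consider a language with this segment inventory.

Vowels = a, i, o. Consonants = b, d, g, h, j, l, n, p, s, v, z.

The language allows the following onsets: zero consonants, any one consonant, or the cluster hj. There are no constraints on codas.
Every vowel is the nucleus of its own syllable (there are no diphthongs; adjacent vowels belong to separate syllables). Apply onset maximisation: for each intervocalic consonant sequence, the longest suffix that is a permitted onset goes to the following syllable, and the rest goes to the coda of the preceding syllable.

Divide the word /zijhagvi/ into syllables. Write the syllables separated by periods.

zij.hag.vi

Nuclei (vowels): i, a, i → 3 syllables.
σ1/σ2 boundary: cluster /jh/ — the longest permitted-onset suffix is /h/; onset = /h/, preceding coda = /j/.
σ2/σ3 boundary: /gv/ — longest licit onset from the right is /v/, leaving /g/ as coda.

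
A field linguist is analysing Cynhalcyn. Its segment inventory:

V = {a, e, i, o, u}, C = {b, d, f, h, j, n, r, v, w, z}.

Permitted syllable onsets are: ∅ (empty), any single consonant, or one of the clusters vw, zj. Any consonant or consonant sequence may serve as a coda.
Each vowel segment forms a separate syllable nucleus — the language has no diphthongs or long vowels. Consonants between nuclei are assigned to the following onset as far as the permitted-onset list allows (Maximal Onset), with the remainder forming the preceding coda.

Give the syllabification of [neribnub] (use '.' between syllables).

ne.rib.nub

The vowels are e, i, u — 3 nuclei, so 3 syllables.
σ1/σ2 boundary: just /r/ — single C goes to the following onset.
σ2/σ3 boundary: cluster /bn/ — the longest permitted-onset suffix is /n/; onset = /n/, preceding coda = /b/.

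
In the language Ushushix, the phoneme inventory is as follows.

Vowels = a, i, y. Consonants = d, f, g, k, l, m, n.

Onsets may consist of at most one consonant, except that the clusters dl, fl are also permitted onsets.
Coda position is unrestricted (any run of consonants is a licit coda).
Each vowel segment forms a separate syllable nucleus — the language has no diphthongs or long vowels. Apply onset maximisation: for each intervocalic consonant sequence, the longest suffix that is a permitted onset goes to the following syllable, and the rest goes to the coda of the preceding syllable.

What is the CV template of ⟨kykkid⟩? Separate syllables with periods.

The vowels are y, i — 2 nuclei, so 2 syllables.
V1 /y/ – V2 /i/: /kk/; trying suffixes from longest down, /k/ is the first permitted one, so coda /k/ | onset /k/.
Result: kyk.kid.
Mapping each syllable to C/V: /kyk/ → CVC, /kid/ → CVC.

CVC.CVC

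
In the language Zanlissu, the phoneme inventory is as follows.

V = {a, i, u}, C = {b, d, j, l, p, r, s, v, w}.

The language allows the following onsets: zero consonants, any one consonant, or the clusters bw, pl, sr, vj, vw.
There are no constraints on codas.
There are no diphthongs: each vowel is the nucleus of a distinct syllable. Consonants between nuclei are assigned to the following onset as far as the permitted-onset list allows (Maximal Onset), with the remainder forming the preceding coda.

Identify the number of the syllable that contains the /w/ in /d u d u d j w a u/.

3

The vowels are u, u, a, u — 4 nuclei, so 4 syllables.
/u…u/ gap (V1→V2): /d/ → onset of the next syllable (single consonants are always licit onsets).
/u…a/ gap (V2→V3): /djw/ splits as /dj/ + /w/ (/w/ is the longest suffix that is a licit onset).
/a…u/ gap (V3→V4): nothing intervenes; syllable break is V.V.
Syllabification: du.dudj.wa.u.
The /w/ is in the onset of syllable 3 (/wa/).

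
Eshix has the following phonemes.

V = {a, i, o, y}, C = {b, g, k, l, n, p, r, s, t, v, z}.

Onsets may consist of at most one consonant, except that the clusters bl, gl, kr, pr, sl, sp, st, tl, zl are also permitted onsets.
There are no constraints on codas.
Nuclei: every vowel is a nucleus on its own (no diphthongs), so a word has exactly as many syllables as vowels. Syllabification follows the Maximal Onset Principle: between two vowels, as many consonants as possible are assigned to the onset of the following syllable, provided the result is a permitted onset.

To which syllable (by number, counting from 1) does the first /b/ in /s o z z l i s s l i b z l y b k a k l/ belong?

3

Nuclei (vowels): o, i, i, y, a → 5 syllables.
Between /o/ (V1) and /i/ (V2): /zzl/ splits as /z/ + /zl/ (/zl/ is the longest suffix that is a licit onset).
Between /i/ (V2) and /i/ (V3): cluster /ssl/ — the longest permitted-onset suffix is /sl/; onset = /sl/, preceding coda = /s/.
Between /i/ (V3) and /y/ (V4): /bzl/ — longest licit onset from the right is /zl/, leaving /b/ as coda.
Between /y/ (V4) and /a/ (V5): cluster /bk/ — the longest permitted-onset suffix is /k/; onset = /k/, preceding coda = /b/.
Syllabification: soz.zlis.slib.zlyb.kakl.
The first /b/ is in the coda of syllable 3 (/slib/).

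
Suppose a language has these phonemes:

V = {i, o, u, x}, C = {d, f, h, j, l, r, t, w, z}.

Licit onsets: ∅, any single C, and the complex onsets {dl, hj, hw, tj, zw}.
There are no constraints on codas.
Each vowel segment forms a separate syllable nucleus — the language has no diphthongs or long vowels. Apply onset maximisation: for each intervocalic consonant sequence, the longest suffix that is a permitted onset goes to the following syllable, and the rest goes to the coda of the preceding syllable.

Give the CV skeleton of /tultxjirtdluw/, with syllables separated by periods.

CVC.CV.CVCC.CCVC

Nuclei (vowels): u, x, i, u → 4 syllables.
σ1/σ2 boundary: /lt/; trying suffixes from longest down, /t/ is the first permitted one, so coda /l/ | onset /t/.
σ2/σ3 boundary: /j/ → onset of the next syllable (single consonants are always licit onsets).
σ3/σ4 boundary: /rtdl/ — longest licit onset from the right is /dl/, leaving /rt/ as coda.
Result: tul.tx.jirt.dluw.
Mapping each syllable to C/V: /tul/ → CVC, /tx/ → CV, /jirt/ → CVCC, /dluw/ → CCVC.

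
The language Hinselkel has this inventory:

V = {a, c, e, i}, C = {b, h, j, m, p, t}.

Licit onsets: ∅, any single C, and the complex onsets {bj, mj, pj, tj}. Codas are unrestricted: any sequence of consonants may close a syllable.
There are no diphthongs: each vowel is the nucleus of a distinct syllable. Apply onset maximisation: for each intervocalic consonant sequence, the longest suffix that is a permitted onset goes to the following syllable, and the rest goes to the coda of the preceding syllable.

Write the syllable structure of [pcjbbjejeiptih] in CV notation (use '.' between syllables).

CVCC.CCV.CV.VC.CVC

Vowels present: c, e, e, i, i; each is a nucleus, giving 5 syllables.
Between /c/ (V1) and /e/ (V2): /jbbj/; trying suffixes from longest down, /bj/ is the first permitted one, so coda /jb/ | onset /bj/.
Between /e/ (V2) and /e/ (V3): /j/ is a single consonant, so it becomes the next onset.
Between /e/ (V3) and /i/ (V4): nothing intervenes; syllable break is V.V.
Between /i/ (V4) and /i/ (V5): cluster /pt/ — the longest permitted-onset suffix is /t/; onset = /t/, preceding coda = /p/.
Syllabification: pcjb.bje.je.ip.tih.
Mapping each syllable to C/V: /pcjb/ → CVCC, /bje/ → CCV, /je/ → CV, /ip/ → VC, /tih/ → CVC.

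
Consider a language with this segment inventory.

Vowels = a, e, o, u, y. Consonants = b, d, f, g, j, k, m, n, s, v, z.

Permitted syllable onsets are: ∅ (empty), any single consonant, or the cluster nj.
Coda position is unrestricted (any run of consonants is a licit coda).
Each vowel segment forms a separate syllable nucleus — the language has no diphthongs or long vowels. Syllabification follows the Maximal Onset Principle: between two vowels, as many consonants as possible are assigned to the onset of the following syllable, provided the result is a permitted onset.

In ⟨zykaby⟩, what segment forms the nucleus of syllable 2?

Nuclei (vowels): y, a, y → 3 syllables.
The second nucleus (vowel 2 from the left) is /a/.

a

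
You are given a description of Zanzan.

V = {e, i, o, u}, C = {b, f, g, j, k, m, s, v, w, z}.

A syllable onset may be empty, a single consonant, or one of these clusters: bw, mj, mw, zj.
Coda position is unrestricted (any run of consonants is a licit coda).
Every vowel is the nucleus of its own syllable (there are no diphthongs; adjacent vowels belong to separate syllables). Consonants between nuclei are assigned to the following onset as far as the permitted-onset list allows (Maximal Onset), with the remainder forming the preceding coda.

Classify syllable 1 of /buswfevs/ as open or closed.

The vowels are u, e — 2 nuclei, so 2 syllables.
V1 /u/ – V2 /e/: cluster /swf/ — the longest permitted-onset suffix is /f/; onset = /f/, preceding coda = /sw/.
Result: busw.fevs.
Syllable 1 is /busw/ with coda /sw/, so it is closed.

closed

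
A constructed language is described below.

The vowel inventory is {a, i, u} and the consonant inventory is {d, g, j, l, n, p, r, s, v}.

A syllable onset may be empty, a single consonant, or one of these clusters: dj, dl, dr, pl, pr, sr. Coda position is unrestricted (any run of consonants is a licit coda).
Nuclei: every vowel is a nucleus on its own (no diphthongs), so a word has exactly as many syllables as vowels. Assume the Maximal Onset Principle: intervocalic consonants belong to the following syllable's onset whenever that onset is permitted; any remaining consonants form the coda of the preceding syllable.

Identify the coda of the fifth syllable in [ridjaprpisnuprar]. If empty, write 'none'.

r

Vowels present: i, a, i, u, a; each is a nucleus, giving 5 syllables.
/i…a/ gap (V1→V2): cluster /dj/ — /dj/ is itself a permitted onset, so the whole cluster goes right; preceding coda = ∅.
/a…i/ gap (V2→V3): /prp/ — longest licit onset from the right is /p/, leaving /pr/ as coda.
/i…u/ gap (V3→V4): /sn/; trying suffixes from longest down, /n/ is the first permitted one, so coda /s/ | onset /n/.
/u…a/ gap (V4→V5): /pr/ — entire cluster is a permitted onset → onset /pr/, coda ∅.
Putting it together: ri.djapr.pis.nu.prar.
Syllable 5 is /prar/: onset /pr/, nucleus /a/, coda /r/.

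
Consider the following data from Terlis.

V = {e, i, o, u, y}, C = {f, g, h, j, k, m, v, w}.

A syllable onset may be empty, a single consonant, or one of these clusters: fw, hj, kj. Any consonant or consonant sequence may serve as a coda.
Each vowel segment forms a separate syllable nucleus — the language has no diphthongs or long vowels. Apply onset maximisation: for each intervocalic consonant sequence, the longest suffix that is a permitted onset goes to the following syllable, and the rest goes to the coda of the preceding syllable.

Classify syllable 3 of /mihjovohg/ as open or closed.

The vowels are i, o, o — 3 nuclei, so 3 syllables.
Between /i/ (V1) and /o/ (V2): /hj/ is a licit onset in full, so it all attaches to the next syllable.
Between /o/ (V2) and /o/ (V3): /v/ is a single consonant, so it becomes the next onset.
Putting it together: mi.hjo.vohg.
Syllable 3 is /vohg/ with coda /hg/, so it is closed.

closed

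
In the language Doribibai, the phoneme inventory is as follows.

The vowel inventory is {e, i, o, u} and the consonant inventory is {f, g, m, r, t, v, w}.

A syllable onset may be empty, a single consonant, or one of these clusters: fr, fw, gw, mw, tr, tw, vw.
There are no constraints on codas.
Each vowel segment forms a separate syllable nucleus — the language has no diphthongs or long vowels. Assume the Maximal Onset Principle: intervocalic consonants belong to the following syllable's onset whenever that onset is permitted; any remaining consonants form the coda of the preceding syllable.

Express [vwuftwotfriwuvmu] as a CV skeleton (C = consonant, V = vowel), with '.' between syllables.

CCVC.CCVC.CCV.CVC.CV

Vowels present: u, o, i, u, u; each is a nucleus, giving 5 syllables.
σ1/σ2 boundary: /ftw/ — longest licit onset from the right is /tw/, leaving /f/ as coda.
σ2/σ3 boundary: cluster /tfr/ — the longest permitted-onset suffix is /fr/; onset = /fr/, preceding coda = /t/.
σ3/σ4 boundary: /w/ → onset of the next syllable (single consonants are always licit onsets).
σ4/σ5 boundary: /vm/ splits as /v/ + /m/ (/m/ is the longest suffix that is a licit onset).
Result: vwuf.twot.fri.wuv.mu.
Mapping each syllable to C/V: /vwuf/ → CCVC, /twot/ → CCVC, /fri/ → CCV, /wuv/ → CVC, /mu/ → CV.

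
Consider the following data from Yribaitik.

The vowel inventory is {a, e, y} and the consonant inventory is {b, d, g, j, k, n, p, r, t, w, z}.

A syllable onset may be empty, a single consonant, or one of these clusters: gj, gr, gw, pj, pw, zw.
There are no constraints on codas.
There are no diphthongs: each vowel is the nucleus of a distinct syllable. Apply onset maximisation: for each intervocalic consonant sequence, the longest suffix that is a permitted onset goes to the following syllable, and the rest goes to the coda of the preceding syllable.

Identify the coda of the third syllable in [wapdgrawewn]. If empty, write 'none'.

wn

Vowels present: a, a, e; each is a nucleus, giving 3 syllables.
σ1/σ2 boundary: /pdgr/ — longest licit onset from the right is /gr/, leaving /pd/ as coda.
σ2/σ3 boundary: just /w/ — single C goes to the following onset.
Result: wapd.gra.wewn.
Syllable 3 is /wewn/: onset /w/, nucleus /e/, coda /wn/.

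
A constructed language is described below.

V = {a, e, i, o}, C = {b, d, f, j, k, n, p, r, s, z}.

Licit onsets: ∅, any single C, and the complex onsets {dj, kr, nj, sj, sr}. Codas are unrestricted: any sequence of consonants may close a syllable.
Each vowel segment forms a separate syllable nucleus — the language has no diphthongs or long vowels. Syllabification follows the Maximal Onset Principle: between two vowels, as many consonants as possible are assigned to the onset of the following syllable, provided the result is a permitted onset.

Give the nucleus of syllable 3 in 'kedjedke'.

Vowels present: e, e, e; each is a nucleus, giving 3 syllables.
The third nucleus (vowel 3 from the left) is /e/.

e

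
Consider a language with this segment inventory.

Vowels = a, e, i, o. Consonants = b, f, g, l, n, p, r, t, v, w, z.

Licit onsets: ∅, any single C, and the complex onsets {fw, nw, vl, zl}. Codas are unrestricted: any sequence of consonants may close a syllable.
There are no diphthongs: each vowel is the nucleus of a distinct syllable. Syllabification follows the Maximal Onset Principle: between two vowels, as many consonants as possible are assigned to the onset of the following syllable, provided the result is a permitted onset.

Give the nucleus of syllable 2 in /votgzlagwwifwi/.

Vowels present: o, a, i, i; each is a nucleus, giving 4 syllables.
The second nucleus (vowel 2 from the left) is /a/.

a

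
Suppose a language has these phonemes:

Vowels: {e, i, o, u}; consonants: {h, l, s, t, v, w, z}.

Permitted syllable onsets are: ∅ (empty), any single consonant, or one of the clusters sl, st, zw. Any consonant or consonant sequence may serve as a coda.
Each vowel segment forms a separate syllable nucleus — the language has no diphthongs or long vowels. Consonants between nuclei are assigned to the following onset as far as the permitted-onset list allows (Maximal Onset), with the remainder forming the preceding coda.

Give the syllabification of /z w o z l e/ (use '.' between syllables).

zwoz.le

Vowels present: o, e; each is a nucleus, giving 2 syllables.
V1 /o/ – V2 /e/: cluster /zl/ — the longest permitted-onset suffix is /l/; onset = /l/, preceding coda = /z/.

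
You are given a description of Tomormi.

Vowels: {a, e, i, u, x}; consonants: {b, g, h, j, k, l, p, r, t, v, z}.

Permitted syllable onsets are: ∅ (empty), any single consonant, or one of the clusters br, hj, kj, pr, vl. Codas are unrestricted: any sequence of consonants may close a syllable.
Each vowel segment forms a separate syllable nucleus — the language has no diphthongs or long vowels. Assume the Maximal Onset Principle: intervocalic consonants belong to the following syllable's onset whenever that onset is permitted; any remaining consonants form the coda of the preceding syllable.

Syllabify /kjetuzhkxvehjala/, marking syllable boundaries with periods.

Nuclei (vowels): e, u, x, e, a, a → 6 syllables.
σ1/σ2 boundary: just /t/ — single C goes to the following onset.
σ2/σ3 boundary: cluster /zhk/ — the longest permitted-onset suffix is /k/; onset = /k/, preceding coda = /zh/.
σ3/σ4 boundary: /v/ is a single consonant, so it becomes the next onset.
σ4/σ5 boundary: cluster /hj/ — /hj/ is itself a permitted onset, so the whole cluster goes right; preceding coda = ∅.
σ5/σ6 boundary: just /l/ — single C goes to the following onset.

kje.tuzh.kx.ve.hja.la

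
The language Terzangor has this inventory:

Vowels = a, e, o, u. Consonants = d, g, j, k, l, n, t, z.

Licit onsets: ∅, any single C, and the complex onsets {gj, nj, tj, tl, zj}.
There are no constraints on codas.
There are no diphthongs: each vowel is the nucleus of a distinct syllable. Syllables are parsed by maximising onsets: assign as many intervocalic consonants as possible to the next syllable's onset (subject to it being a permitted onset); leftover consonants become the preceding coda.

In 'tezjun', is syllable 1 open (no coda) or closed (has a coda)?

open

The vowels are e, u — 2 nuclei, so 2 syllables.
Between /e/ (V1) and /u/ (V2): /zj/ is a licit onset in full, so it all attaches to the next syllable.
Putting it together: te.zjun.
Syllable 1 is /te/; it ends in its nucleus with no coda, so it is open.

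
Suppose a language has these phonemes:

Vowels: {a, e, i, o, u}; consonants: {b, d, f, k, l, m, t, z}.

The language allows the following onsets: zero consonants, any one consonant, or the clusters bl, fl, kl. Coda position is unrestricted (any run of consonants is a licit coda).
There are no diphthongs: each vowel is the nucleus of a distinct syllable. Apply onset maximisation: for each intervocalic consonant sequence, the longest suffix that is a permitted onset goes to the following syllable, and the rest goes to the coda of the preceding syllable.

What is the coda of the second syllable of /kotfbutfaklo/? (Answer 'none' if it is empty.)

t

Vowels present: o, u, a, o; each is a nucleus, giving 4 syllables.
/o…u/ gap (V1→V2): cluster /tfb/ — the longest permitted-onset suffix is /b/; onset = /b/, preceding coda = /tf/.
/u…a/ gap (V2→V3): /tf/; trying suffixes from longest down, /f/ is the first permitted one, so coda /t/ | onset /f/.
/a…o/ gap (V3→V4): cluster /kl/ — /kl/ is itself a permitted onset, so the whole cluster goes right; preceding coda = ∅.
Putting it together: kotf.but.fa.klo.
Syllable 2 is /but/: onset /b/, nucleus /u/, coda /t/.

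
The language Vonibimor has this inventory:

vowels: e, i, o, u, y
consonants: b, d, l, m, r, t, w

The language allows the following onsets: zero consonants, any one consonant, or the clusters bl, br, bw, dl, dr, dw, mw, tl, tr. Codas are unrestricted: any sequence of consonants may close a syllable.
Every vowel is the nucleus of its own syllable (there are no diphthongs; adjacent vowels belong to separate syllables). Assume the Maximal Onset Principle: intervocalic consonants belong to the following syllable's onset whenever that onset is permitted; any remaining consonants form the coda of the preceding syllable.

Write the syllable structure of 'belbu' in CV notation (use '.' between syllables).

Vowels present: e, u; each is a nucleus, giving 2 syllables.
/e…u/ gap (V1→V2): cluster /lb/ — the longest permitted-onset suffix is /b/; onset = /b/, preceding coda = /l/.
So the parse is bel.bu.
Mapping each syllable to C/V: /bel/ → CVC, /bu/ → CV.

CVC.CV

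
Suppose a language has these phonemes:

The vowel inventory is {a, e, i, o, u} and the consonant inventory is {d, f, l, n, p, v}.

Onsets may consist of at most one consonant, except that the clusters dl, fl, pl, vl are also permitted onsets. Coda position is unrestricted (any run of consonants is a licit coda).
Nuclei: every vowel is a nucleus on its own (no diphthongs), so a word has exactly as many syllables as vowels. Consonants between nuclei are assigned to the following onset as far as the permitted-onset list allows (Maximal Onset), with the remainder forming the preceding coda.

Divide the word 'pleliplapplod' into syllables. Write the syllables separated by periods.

ple.li.plap.plod

The vowels are e, i, a, o — 4 nuclei, so 4 syllables.
V1 /e/ – V2 /i/: /l/ is a single consonant, so it becomes the next onset.
V2 /i/ – V3 /a/: /pl/ — entire cluster is a permitted onset → onset /pl/, coda ∅.
V3 /a/ – V4 /o/: cluster /ppl/ — the longest permitted-onset suffix is /pl/; onset = /pl/, preceding coda = /p/.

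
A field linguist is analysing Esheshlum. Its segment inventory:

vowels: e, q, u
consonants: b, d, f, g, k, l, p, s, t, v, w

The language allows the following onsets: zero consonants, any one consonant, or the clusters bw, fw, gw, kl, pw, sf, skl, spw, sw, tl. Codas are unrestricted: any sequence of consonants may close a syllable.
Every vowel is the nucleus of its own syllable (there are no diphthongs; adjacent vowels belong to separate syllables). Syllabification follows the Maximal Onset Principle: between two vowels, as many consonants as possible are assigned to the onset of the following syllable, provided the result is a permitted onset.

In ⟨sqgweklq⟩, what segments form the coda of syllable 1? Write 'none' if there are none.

none

Nuclei (vowels): q, e, q → 3 syllables.
σ1/σ2 boundary: cluster /gw/ — /gw/ is itself a permitted onset, so the whole cluster goes right; preceding coda = ∅.
σ2/σ3 boundary: /kl/ — entire cluster is a permitted onset → onset /kl/, coda ∅.
So the parse is sq.gwe.klq.
Syllable 1 is /sq/: onset /s/, nucleus /q/, coda ∅.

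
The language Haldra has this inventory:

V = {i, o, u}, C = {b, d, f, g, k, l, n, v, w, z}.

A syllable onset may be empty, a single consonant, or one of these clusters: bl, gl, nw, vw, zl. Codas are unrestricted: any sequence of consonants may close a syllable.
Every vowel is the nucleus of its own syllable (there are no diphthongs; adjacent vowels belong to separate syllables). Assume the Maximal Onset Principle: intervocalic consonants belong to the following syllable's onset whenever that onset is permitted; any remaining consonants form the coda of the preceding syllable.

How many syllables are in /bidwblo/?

Vowels present: i, o; each is a nucleus, giving 2 syllables.

2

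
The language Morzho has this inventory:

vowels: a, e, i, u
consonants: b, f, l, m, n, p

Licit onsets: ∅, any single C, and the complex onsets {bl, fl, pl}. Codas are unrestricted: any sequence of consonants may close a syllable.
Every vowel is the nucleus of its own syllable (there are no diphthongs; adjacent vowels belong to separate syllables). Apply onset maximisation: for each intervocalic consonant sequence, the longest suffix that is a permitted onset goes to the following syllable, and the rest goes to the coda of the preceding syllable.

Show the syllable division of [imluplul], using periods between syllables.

im.lu.plul

The vowels are i, u, u — 3 nuclei, so 3 syllables.
σ1/σ2 boundary: /ml/ splits as /m/ + /l/ (/l/ is the longest suffix that is a licit onset).
σ2/σ3 boundary: cluster /pl/ — /pl/ is itself a permitted onset, so the whole cluster goes right; preceding coda = ∅.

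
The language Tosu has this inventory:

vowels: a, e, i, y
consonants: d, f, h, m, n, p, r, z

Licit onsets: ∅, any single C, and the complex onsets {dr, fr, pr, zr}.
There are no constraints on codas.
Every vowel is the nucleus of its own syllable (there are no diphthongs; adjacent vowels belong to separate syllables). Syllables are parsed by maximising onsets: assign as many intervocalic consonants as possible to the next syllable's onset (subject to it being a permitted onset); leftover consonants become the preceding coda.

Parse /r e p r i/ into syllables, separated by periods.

re.pri

The vowels are e, i — 2 nuclei, so 2 syllables.
Between /e/ (V1) and /i/ (V2): /pr/ is a licit onset in full, so it all attaches to the next syllable.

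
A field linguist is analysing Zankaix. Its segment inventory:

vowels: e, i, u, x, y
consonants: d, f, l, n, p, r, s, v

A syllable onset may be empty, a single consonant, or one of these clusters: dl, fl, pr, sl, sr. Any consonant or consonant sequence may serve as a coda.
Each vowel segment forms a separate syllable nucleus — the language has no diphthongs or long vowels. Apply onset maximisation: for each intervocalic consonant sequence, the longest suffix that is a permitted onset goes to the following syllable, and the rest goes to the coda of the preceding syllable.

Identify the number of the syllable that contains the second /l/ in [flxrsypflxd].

3

Nuclei (vowels): x, y, x → 3 syllables.
σ1/σ2 boundary: cluster /rs/ — the longest permitted-onset suffix is /s/; onset = /s/, preceding coda = /r/.
σ2/σ3 boundary: /pfl/ — longest licit onset from the right is /fl/, leaving /p/ as coda.
Syllabification: flxr.syp.flxd.
The second /l/ is in the onset of syllable 3 (/flxd/).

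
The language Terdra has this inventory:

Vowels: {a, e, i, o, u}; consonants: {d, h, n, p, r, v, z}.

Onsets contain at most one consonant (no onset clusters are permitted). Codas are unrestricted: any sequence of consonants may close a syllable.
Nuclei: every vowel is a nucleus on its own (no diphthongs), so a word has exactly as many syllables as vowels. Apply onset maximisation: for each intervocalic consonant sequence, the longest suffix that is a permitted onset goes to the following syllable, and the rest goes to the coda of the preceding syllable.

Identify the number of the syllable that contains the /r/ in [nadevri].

The vowels are a, e, i — 3 nuclei, so 3 syllables.
Between /a/ (V1) and /e/ (V2): /d/ is a single consonant, so it becomes the next onset.
Between /e/ (V2) and /i/ (V3): /vr/ splits as /v/ + /r/ (/r/ is the longest suffix that is a licit onset).
Putting it together: na.dev.ri.
The /r/ is in the onset of syllable 3 (/ri/).

3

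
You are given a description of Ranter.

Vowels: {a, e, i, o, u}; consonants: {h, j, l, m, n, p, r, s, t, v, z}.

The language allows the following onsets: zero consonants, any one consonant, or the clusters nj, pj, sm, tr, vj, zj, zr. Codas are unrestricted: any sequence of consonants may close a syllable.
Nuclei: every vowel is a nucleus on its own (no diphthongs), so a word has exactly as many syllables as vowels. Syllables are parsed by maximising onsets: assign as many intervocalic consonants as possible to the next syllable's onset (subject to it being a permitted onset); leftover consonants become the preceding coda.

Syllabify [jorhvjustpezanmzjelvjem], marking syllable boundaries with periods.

jorh.vjust.pe.zanm.zjel.vjem

Vowels present: o, u, e, a, e, e; each is a nucleus, giving 6 syllables.
/o…u/ gap (V1→V2): /rhvj/; trying suffixes from longest down, /vj/ is the first permitted one, so coda /rh/ | onset /vj/.
/u…e/ gap (V2→V3): /stp/; trying suffixes from longest down, /p/ is the first permitted one, so coda /st/ | onset /p/.
/e…a/ gap (V3→V4): /z/ → onset of the next syllable (single consonants are always licit onsets).
/a…e/ gap (V4→V5): cluster /nmzj/ — the longest permitted-onset suffix is /zj/; onset = /zj/, preceding coda = /nm/.
/e…e/ gap (V5→V6): /lvj/ splits as /l/ + /vj/ (/vj/ is the longest suffix that is a licit onset).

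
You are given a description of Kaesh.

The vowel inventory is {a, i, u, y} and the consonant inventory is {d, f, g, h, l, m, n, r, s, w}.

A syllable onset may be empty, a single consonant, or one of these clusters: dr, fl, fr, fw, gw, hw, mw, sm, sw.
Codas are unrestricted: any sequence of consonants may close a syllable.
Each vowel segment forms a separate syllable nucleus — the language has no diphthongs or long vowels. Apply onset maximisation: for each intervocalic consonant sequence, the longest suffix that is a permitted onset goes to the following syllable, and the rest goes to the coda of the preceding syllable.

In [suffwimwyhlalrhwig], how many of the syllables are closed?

4

Nuclei (vowels): u, i, y, a, i → 5 syllables.
V1 /u/ – V2 /i/: /ffw/; trying suffixes from longest down, /fw/ is the first permitted one, so coda /f/ | onset /fw/.
V2 /i/ – V3 /y/: /mw/ is a licit onset in full, so it all attaches to the next syllable.
V3 /y/ – V4 /a/: /hl/; trying suffixes from longest down, /l/ is the first permitted one, so coda /h/ | onset /l/.
V4 /a/ – V5 /i/: /lrhw/ — longest licit onset from the right is /hw/, leaving /lr/ as coda.
Result: suf.fwi.mwyh.lalr.hwig.
Classifying each syllable: /suf/ (closed), /fwi/ (open), /mwyh/ (closed), /lalr/ (closed), /hwig/ (closed).
Closed syllables: 4.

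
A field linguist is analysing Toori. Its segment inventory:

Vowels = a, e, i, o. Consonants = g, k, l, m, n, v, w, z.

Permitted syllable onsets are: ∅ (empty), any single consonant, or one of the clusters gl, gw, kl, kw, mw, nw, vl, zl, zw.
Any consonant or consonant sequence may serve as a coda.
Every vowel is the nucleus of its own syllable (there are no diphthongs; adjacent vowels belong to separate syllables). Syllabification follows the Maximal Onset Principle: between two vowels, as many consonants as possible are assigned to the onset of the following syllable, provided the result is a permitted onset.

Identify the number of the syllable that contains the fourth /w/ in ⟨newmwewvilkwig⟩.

4

Nuclei (vowels): e, e, i, i → 4 syllables.
V1 /e/ – V2 /e/: /wmw/; trying suffixes from longest down, /mw/ is the first permitted one, so coda /w/ | onset /mw/.
V2 /e/ – V3 /i/: /wv/ splits as /w/ + /v/ (/v/ is the longest suffix that is a licit onset).
V3 /i/ – V4 /i/: /lkw/ — longest licit onset from the right is /kw/, leaving /l/ as coda.
Syllabification: new.mwew.vil.kwig.
The fourth /w/ is in the onset of syllable 4 (/kwig/).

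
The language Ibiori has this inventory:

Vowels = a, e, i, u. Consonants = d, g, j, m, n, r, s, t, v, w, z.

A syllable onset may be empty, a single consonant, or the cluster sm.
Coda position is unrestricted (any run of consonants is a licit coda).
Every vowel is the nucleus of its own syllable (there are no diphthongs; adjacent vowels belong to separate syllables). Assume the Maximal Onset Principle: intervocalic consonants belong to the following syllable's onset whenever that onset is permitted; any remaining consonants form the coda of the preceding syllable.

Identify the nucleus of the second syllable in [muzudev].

u

The vowels are u, u, e — 3 nuclei, so 3 syllables.
The second nucleus (vowel 2 from the left) is /u/.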